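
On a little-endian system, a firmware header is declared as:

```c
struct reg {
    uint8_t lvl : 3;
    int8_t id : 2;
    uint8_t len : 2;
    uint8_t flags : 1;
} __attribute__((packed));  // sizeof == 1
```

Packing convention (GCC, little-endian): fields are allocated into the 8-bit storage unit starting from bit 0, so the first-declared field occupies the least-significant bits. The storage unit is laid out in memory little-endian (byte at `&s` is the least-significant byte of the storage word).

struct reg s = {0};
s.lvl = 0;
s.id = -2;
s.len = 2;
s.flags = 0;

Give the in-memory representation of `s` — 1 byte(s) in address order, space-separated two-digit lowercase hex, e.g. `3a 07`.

50

[0+:3] lvl=0 & 0x7 = 0x0; word=0x00
[3+:2] id=-2 & 0x3 = 0x2; word=0x10
[5+:2] len=2 & 0x3 = 0x2; word=0x50
[7+:1] flags=0 & 0x1 = 0x0; word=0x50
word = 0x50 → little-endian bytes:
  [0]=0x50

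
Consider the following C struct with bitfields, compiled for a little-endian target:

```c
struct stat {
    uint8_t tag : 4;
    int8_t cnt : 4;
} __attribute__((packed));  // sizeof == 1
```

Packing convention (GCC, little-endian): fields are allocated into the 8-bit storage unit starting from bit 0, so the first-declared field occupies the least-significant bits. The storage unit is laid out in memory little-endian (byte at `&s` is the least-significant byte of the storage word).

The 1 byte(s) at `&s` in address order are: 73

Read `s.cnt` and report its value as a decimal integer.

[0]=0x73 (little-endian) → word 0x73
tag [0+:4] = (word>>0) & 0xf = 3
cnt [4+:4] = (word>>4) & 0xf = 7  ←
cnt signed 4b, MSB=0: value = 7

7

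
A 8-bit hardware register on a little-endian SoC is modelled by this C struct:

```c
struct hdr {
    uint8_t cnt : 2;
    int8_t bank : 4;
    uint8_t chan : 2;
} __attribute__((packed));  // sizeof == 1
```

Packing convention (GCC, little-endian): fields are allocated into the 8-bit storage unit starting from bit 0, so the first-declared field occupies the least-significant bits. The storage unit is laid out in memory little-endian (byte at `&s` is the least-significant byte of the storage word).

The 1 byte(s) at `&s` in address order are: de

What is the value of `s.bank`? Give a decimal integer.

7

[0]=0xde (little-endian) → word 0xde
cnt:2 @ bit 0 → (0xde>>0)&0x3 = 0x2
bank:4 @ bit 2 → (0xde>>2)&0xf = 0x7  ←
chan:2 @ bit 6 → (0xde>>6)&0x3 = 0x3
bank signed 4b, MSB=0: value = 7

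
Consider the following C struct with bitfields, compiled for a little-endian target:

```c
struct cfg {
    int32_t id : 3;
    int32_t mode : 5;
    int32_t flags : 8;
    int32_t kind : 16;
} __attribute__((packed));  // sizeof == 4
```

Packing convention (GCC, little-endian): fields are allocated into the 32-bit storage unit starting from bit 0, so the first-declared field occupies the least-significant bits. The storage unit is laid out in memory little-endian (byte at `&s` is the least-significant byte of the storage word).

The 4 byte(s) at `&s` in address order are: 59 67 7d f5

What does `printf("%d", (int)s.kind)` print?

-2691

[0]=0x59 [1]=0x67 [2]=0x7d [3]=0xf5 (little-endian) → word 0xf57d6759
id [0+:3] = (word>>0) & 0x7 = 1
mode [3+:5] = (word>>3) & 0x1f = 11
flags [8+:8] = (word>>8) & 0xff = 103
kind [16+:16] = (word>>16) & 0xffff = 62845  ←
kind signed 16b, MSB=1: 62845 - 65536 = -2691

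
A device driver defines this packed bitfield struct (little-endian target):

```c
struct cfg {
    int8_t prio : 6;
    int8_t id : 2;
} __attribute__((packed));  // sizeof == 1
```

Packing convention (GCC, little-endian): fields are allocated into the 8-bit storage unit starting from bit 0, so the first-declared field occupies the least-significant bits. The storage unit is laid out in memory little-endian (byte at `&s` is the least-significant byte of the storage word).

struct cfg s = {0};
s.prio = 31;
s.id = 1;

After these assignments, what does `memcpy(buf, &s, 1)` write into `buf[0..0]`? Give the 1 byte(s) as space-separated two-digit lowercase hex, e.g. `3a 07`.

prio:6 = 31 → 0x1f << 0 → word 0x1f
id:2 = 1 → 0x1 << 6 → word 0x5f
word = 0x5f → little-endian bytes:
  [0]=0x5f

5f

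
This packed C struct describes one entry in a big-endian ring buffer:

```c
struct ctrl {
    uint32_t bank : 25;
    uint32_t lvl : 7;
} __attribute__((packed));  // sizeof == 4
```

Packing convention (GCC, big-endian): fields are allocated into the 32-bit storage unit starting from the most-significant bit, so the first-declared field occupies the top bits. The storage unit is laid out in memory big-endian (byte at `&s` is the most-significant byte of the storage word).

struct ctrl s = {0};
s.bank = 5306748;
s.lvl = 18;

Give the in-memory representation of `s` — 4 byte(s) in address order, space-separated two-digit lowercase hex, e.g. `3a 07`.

28 7c be 12

bank (25b) val=5306748 bits=0x50f97c at bit 7: 0x287cbe00
lvl (7b) val=18 bits=0x12 at bit 0: 0x287cbe12
word = 0x287cbe12 → big-endian bytes:
  [0]=0x28  [1]=0x7c  [2]=0xbe  [3]=0x12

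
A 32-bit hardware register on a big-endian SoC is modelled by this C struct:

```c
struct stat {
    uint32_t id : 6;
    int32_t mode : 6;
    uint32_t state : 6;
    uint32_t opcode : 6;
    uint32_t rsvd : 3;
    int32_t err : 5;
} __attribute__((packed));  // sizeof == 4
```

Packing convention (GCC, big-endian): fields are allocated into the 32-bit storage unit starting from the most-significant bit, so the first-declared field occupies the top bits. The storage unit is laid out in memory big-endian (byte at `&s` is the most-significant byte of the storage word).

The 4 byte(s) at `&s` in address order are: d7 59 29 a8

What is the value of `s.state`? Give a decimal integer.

[0]=0xd7 [1]=0x59 [2]=0x29 [3]=0xa8 (big-endian) → word 0xd75929a8
id:6 @ bit 26 → (0xd75929a8>>26)&0x3f = 0x35
mode:6 @ bit 20 → (0xd75929a8>>20)&0x3f = 0x35
state:6 @ bit 14 → (0xd75929a8>>14)&0x3f = 0x24  ←
opcode:6 @ bit 8 → (0xd75929a8>>8)&0x3f = 0x29
rsvd:3 @ bit 5 → (0xd75929a8>>5)&0x7 = 0x5
err:5 @ bit 0 → (0xd75929a8>>0)&0x1f = 0x8

36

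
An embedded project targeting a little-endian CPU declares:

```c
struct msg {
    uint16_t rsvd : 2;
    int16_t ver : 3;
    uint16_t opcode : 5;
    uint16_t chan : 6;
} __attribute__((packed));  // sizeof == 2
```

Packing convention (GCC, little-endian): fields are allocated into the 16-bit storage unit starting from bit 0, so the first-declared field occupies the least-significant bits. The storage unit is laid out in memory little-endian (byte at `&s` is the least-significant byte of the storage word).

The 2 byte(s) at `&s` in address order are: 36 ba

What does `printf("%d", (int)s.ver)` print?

-3

[0]=0x36 [1]=0xba (little-endian) → word 0xba36
rsvd [0+:2] = (word>>0) & 0x3 = 2
ver [2+:3] = (word>>2) & 0x7 = 5  ←
opcode [5+:5] = (word>>5) & 0x1f = 17
chan [10+:6] = (word>>10) & 0x3f = 46
ver signed 3b, MSB=1: 5 - 8 = -3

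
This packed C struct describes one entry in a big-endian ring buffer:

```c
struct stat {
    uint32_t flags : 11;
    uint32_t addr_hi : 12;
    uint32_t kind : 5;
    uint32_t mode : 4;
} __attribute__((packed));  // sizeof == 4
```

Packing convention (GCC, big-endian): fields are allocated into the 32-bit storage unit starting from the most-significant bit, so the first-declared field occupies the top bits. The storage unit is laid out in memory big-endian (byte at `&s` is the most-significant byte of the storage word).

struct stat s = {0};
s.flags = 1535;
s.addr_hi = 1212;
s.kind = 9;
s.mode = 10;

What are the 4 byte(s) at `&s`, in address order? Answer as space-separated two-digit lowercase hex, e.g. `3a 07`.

bf e9 78 9a

[21+:11] flags=1535 & 0x7ff = 0x5ff; word=0xbfe00000
[9+:12] addr_hi=1212 & 0xfff = 0x4bc; word=0xbfe97800
[4+:5] kind=9 & 0x1f = 0x9; word=0xbfe97890
[0+:4] mode=10 & 0xf = 0xa; word=0xbfe9789a
word = 0xbfe9789a → big-endian bytes:
  [0]=0xbf  [1]=0xe9  [2]=0x78  [3]=0x9a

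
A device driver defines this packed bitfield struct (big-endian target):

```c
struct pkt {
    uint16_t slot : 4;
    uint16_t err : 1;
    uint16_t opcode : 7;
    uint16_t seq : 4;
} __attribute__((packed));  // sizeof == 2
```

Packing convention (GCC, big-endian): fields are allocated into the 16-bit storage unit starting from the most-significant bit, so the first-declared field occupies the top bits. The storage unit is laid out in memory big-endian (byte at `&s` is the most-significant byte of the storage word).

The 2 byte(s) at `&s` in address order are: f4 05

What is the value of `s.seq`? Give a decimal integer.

5

[0]=0xf4 [1]=0x05 (big-endian) → word 0xf405
slot [12+:4] = (word>>12) & 0xf = 15
err [11+:1] = (word>>11) & 0x1 = 0
opcode [4+:7] = (word>>4) & 0x7f = 64
seq [0+:4] = (word>>0) & 0xf = 5  ←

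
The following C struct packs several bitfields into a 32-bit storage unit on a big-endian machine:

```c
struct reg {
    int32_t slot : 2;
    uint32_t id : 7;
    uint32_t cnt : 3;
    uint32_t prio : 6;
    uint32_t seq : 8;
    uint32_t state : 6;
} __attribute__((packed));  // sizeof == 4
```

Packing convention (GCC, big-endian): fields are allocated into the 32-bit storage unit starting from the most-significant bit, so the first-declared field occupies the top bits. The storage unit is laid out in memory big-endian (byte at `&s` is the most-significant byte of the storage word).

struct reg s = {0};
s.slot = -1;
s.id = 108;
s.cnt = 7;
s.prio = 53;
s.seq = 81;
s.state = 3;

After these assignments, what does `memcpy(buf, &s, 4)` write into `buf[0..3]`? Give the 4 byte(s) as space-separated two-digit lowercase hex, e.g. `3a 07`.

f6 7d 54 43

[30+:2] slot=-1 & 0x3 = 0x3; word=0xc0000000
[23+:7] id=108 & 0x7f = 0x6c; word=0xf6000000
[20+:3] cnt=7 & 0x7 = 0x7; word=0xf6700000
[14+:6] prio=53 & 0x3f = 0x35; word=0xf67d4000
[6+:8] seq=81 & 0xff = 0x51; word=0xf67d5440
[0+:6] state=3 & 0x3f = 0x3; word=0xf67d5443
word = 0xf67d5443 → big-endian bytes:
  [0]=0xf6  [1]=0x7d  [2]=0x54  [3]=0x43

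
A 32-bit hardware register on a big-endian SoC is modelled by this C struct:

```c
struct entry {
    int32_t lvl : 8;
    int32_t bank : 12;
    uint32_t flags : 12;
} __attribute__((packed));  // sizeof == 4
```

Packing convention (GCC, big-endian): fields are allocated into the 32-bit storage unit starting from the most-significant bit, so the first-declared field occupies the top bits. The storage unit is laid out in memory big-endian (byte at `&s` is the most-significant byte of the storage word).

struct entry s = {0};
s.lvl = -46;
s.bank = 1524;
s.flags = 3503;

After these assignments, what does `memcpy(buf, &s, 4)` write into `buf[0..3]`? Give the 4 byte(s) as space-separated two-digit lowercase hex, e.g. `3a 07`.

d2 5f 4d af

lvl (8b) val=-46 bits=0xd2 at bit 24: 0xd2000000
bank (12b) val=1524 bits=0x5f4 at bit 12: 0xd25f4000
flags (12b) val=3503 bits=0xdaf at bit 0: 0xd25f4daf
word = 0xd25f4daf → big-endian bytes:
  [0]=0xd2  [1]=0x5f  [2]=0x4d  [3]=0xaf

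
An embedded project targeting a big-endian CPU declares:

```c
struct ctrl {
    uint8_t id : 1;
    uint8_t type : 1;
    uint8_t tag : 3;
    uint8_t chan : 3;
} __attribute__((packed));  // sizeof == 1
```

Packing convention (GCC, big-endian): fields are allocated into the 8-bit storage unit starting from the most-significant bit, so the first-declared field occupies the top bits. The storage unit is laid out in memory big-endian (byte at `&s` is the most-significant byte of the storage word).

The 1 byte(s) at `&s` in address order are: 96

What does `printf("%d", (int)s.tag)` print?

2

[0]=0x96 (big-endian) → word 0x96
id:1 @ bit 7 → (0x96>>7)&0x1 = 0x1
type:1 @ bit 6 → (0x96>>6)&0x1 = 0x0
tag:3 @ bit 3 → (0x96>>3)&0x7 = 0x2  ←
chan:3 @ bit 0 → (0x96>>0)&0x7 = 0x6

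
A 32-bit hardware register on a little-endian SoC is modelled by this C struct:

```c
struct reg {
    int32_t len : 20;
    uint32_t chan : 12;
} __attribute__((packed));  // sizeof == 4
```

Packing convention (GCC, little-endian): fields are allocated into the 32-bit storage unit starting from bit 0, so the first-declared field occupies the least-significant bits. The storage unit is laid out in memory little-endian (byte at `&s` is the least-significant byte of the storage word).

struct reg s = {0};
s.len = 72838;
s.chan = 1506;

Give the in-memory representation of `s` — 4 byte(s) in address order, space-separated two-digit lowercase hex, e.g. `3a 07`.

86 1c 21 5e

len (20b) val=72838 bits=0x11c86 at bit 0: 0x00011c86
chan (12b) val=1506 bits=0x5e2 at bit 20: 0x5e211c86
word = 0x5e211c86 → little-endian bytes:
  [0]=0x86  [1]=0x1c  [2]=0x21  [3]=0x5e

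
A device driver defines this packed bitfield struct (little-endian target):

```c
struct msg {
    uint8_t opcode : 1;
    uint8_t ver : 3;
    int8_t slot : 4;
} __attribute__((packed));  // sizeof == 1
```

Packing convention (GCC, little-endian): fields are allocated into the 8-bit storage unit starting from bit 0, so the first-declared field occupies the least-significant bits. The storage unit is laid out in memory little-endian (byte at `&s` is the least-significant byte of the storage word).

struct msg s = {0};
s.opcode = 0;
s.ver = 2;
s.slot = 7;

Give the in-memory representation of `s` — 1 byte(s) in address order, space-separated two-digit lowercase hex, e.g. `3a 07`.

opcode:1 = 0 → 0x0 << 0 → word 0x00
ver:3 = 2 → 0x2 << 1 → word 0x04
slot:4 = 7 → 0x7 << 4 → word 0x74
word = 0x74 → little-endian bytes:
  [0]=0x74

74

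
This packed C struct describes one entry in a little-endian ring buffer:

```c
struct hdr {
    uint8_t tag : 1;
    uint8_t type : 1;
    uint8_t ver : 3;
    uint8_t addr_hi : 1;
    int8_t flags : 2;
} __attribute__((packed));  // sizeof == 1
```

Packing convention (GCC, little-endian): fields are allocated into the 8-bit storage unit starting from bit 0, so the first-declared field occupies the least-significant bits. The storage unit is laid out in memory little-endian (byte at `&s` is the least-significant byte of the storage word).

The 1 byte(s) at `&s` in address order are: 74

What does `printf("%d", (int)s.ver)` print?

5

[0]=0x74 (little-endian) → word 0x74
tag:1 @ bit 0 → (0x74>>0)&0x1 = 0x0
type:1 @ bit 1 → (0x74>>1)&0x1 = 0x0
ver:3 @ bit 2 → (0x74>>2)&0x7 = 0x5  ←
addr_hi:1 @ bit 5 → (0x74>>5)&0x1 = 0x1
flags:2 @ bit 6 → (0x74>>6)&0x3 = 0x1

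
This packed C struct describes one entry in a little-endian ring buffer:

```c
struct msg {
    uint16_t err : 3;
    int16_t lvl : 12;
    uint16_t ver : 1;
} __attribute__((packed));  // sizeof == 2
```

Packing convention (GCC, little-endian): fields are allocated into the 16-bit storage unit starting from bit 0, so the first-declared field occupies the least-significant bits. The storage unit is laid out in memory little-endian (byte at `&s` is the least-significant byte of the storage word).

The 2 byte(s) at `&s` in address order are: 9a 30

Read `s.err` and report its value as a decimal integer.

2

[0]=0x9a [1]=0x30 (little-endian) → word 0x309a
err:3 @ bit 0 → (0x309a>>0)&0x7 = 0x2  ←
lvl:12 @ bit 3 → (0x309a>>3)&0xfff = 0x613
ver:1 @ bit 15 → (0x309a>>15)&0x1 = 0x0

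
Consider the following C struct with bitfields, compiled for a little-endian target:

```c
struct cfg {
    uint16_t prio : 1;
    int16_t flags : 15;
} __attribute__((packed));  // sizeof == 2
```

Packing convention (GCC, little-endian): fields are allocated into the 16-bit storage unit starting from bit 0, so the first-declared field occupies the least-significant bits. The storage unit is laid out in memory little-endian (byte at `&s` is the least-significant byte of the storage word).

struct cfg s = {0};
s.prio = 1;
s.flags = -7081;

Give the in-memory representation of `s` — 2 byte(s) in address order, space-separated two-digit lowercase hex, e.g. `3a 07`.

prio (1b) val=1 bits=0x1 at bit 0: 0x0001
flags (15b) val=-7081 bits=0x6457 at bit 1: 0xc8af
word = 0xc8af → little-endian bytes:
  [0]=0xaf  [1]=0xc8

af c8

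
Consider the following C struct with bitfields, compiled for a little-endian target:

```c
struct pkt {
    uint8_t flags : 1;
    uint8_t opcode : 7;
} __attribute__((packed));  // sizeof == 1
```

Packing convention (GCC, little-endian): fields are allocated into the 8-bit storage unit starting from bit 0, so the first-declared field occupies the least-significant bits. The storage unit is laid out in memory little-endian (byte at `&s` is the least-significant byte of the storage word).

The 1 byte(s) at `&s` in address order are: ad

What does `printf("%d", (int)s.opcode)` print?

86

[0]=0xad (little-endian) → word 0xad
flags:1 @ bit 0 → (0xad>>0)&0x1 = 0x1
opcode:7 @ bit 1 → (0xad>>1)&0x7f = 0x56  ←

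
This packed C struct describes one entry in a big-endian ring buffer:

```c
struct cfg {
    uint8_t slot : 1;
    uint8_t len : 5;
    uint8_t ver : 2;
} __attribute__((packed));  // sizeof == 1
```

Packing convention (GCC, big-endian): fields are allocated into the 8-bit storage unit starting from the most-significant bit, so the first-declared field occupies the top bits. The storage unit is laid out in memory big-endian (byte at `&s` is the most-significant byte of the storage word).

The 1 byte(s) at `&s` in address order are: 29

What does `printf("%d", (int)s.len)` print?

[0]=0x29 (big-endian) → word 0x29
slot:1 @ bit 7 → (0x29>>7)&0x1 = 0x0
len:5 @ bit 2 → (0x29>>2)&0x1f = 0xa  ←
ver:2 @ bit 0 → (0x29>>0)&0x3 = 0x1

10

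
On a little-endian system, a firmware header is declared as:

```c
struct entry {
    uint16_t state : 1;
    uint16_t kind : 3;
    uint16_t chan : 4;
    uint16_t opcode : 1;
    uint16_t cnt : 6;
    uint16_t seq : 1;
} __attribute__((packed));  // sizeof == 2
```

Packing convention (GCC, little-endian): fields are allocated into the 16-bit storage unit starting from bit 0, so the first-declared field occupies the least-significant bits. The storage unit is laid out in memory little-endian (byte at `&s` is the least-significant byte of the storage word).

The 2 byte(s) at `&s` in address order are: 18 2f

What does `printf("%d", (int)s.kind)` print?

4

[0]=0x18 [1]=0x2f (little-endian) → word 0x2f18
state:1 @ bit 0 → (0x2f18>>0)&0x1 = 0x0
kind:3 @ bit 1 → (0x2f18>>1)&0x7 = 0x4  ←
chan:4 @ bit 4 → (0x2f18>>4)&0xf = 0x1
opcode:1 @ bit 8 → (0x2f18>>8)&0x1 = 0x1
cnt:6 @ bit 9 → (0x2f18>>9)&0x3f = 0x17
seq:1 @ bit 15 → (0x2f18>>15)&0x1 = 0x0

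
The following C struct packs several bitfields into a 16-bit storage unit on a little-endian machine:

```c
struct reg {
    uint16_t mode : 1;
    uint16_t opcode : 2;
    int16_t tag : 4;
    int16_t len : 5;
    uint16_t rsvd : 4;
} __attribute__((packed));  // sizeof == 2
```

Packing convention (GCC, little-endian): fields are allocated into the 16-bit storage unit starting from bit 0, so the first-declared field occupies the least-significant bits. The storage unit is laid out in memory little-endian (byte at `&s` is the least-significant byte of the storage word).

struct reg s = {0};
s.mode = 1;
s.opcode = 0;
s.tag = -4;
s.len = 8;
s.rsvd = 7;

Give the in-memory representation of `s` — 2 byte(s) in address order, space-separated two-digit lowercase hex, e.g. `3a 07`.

61 74

mode:1 = 1 → 0x1 << 0 → word 0x0001
opcode:2 = 0 → 0x0 << 1 → word 0x0001
tag:4 = -4 → 0xc << 3 → word 0x0061
len:5 = 8 → 0x8 << 7 → word 0x0461
rsvd:4 = 7 → 0x7 << 12 → word 0x7461
word = 0x7461 → little-endian bytes:
  [0]=0x61  [1]=0x74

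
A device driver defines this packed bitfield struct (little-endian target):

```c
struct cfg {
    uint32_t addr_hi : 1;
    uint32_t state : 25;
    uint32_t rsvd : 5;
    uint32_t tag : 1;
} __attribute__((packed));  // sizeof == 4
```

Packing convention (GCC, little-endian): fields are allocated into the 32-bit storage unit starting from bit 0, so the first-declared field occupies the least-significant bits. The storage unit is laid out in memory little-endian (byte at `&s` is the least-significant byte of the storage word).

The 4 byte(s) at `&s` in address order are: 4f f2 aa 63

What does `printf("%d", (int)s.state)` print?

30767399

[0]=0x4f [1]=0xf2 [2]=0xaa [3]=0x63 (little-endian) → word 0x63aaf24f
addr_hi [0+:1] = (word>>0) & 0x1 = 1
state [1+:25] = (word>>1) & 0x1ffffff = 30767399  ←
rsvd [26+:5] = (word>>26) & 0x1f = 24
tag [31+:1] = (word>>31) & 0x1 = 0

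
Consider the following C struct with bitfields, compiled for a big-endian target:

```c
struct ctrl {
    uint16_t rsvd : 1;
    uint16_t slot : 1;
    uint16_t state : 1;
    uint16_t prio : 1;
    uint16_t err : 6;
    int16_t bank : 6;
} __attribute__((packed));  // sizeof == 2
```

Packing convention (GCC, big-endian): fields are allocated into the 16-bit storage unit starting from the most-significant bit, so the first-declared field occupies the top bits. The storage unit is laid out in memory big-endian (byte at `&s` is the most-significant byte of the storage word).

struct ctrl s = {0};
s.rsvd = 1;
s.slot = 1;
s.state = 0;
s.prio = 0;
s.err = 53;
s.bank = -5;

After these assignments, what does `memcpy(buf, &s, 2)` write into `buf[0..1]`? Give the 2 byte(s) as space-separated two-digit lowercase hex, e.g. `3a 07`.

cd 7b

rsvd (1b) val=1 bits=0x1 at bit 15: 0x8000
slot (1b) val=1 bits=0x1 at bit 14: 0xc000
state (1b) val=0 bits=0x0 at bit 13: 0xc000
prio (1b) val=0 bits=0x0 at bit 12: 0xc000
err (6b) val=53 bits=0x35 at bit 6: 0xcd40
bank (6b) val=-5 bits=0x3b at bit 0: 0xcd7b
word = 0xcd7b → big-endian bytes:
  [0]=0xcd  [1]=0x7b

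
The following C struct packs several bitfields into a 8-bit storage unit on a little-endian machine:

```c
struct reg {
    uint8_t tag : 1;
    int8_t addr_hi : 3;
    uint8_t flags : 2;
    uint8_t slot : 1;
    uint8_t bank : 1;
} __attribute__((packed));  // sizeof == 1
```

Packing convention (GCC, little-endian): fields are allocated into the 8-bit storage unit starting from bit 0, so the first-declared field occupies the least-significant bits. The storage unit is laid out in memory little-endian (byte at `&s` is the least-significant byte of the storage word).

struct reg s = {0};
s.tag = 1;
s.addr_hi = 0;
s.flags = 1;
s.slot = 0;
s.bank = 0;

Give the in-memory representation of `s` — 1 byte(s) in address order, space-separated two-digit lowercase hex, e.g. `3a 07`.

[0+:1] tag=1 & 0x1 = 0x1; word=0x01
[1+:3] addr_hi=0 & 0x7 = 0x0; word=0x01
[4+:2] flags=1 & 0x3 = 0x1; word=0x11
[6+:1] slot=0 & 0x1 = 0x0; word=0x11
[7+:1] bank=0 & 0x1 = 0x0; word=0x11
word = 0x11 → little-endian bytes:
  [0]=0x11

11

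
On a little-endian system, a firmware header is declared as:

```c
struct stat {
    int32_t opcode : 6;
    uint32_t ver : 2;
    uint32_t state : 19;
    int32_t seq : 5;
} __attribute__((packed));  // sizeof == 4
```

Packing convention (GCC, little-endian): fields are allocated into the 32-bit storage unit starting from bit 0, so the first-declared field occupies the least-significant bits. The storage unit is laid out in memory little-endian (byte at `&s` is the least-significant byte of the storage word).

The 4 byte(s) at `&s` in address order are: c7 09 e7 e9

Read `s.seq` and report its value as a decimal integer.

[0]=0xc7 [1]=0x09 [2]=0xe7 [3]=0xe9 (little-endian) → word 0xe9e709c7
opcode [0+:6] = (word>>0) & 0x3f = 7
ver [6+:2] = (word>>6) & 0x3 = 3
state [8+:19] = (word>>8) & 0x7ffff = 124681
seq [27+:5] = (word>>27) & 0x1f = 29  ←
seq signed 5b, MSB=1: 29 - 32 = -3

-3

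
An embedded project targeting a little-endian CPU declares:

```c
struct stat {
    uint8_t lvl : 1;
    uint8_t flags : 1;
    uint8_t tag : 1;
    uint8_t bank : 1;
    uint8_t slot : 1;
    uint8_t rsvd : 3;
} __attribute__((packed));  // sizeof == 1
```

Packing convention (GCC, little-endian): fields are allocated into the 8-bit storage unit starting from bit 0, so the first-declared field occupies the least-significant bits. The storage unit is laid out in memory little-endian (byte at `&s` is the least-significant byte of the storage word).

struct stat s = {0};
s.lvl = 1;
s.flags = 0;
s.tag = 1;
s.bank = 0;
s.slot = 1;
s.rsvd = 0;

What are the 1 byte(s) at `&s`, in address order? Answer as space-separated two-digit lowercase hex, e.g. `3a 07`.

[0+:1] lvl=1 & 0x1 = 0x1; word=0x01
[1+:1] flags=0 & 0x1 = 0x0; word=0x01
[2+:1] tag=1 & 0x1 = 0x1; word=0x05
[3+:1] bank=0 & 0x1 = 0x0; word=0x05
[4+:1] slot=1 & 0x1 = 0x1; word=0x15
[5+:3] rsvd=0 & 0x7 = 0x0; word=0x15
word = 0x15 → little-endian bytes:
  [0]=0x15

15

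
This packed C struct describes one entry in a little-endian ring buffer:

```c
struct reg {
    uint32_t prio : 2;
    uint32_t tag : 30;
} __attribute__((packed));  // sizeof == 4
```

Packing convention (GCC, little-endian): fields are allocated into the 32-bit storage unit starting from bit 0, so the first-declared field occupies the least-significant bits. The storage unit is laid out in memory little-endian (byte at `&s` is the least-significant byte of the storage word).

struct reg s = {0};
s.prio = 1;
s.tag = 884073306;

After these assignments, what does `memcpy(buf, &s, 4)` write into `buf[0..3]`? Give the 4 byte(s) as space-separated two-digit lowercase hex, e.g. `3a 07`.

prio (2b) val=1 bits=0x1 at bit 0: 0x00000001
tag (30b) val=884073306 bits=0x34b1e35a at bit 2: 0xd2c78d69
word = 0xd2c78d69 → little-endian bytes:
  [0]=0x69  [1]=0x8d  [2]=0xc7  [3]=0xd2

69 8d c7 d2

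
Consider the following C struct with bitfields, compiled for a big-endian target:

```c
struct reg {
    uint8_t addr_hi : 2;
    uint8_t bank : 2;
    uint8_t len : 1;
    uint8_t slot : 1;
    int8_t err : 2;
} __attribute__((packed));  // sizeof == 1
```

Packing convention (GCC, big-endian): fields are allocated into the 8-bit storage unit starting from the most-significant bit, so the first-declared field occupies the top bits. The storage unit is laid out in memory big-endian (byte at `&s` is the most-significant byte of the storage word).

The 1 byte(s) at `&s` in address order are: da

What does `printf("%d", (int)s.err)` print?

[0]=0xda (big-endian) → word 0xda
addr_hi [6+:2] = (word>>6) & 0x3 = 3
bank [4+:2] = (word>>4) & 0x3 = 1
len [3+:1] = (word>>3) & 0x1 = 1
slot [2+:1] = (word>>2) & 0x1 = 0
err [0+:2] = (word>>0) & 0x3 = 2  ←
err signed 2b, MSB=1: 2 - 4 = -2

-2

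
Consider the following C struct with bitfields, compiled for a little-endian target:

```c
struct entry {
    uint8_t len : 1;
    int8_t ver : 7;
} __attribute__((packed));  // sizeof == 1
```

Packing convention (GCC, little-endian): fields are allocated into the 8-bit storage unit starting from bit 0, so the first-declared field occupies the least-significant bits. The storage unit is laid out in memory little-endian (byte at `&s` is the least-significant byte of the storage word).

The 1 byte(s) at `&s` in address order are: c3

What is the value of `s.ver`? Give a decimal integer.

[0]=0xc3 (little-endian) → word 0xc3
len [0+:1] = (word>>0) & 0x1 = 1
ver [1+:7] = (word>>1) & 0x7f = 97  ←
ver signed 7b, MSB=1: 97 - 128 = -31

-31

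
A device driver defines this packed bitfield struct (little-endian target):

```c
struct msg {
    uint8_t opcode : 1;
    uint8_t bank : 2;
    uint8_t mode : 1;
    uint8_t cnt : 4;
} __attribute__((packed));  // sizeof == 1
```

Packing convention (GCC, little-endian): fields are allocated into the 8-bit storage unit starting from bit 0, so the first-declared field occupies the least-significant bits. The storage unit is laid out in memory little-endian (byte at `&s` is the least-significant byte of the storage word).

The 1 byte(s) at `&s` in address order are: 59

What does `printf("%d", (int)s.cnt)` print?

[0]=0x59 (little-endian) → word 0x59
opcode:1 @ bit 0 → (0x59>>0)&0x1 = 0x1
bank:2 @ bit 1 → (0x59>>1)&0x3 = 0x0
mode:1 @ bit 3 → (0x59>>3)&0x1 = 0x1
cnt:4 @ bit 4 → (0x59>>4)&0xf = 0x5  ←

5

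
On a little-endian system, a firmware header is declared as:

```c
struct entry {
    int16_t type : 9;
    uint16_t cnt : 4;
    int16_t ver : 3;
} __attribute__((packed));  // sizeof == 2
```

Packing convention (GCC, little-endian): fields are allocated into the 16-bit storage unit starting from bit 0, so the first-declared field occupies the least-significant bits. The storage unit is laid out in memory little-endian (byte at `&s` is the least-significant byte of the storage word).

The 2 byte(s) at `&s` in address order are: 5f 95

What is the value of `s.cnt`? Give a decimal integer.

[0]=0x5f [1]=0x95 (little-endian) → word 0x955f
type [0+:9] = (word>>0) & 0x1ff = 351
cnt [9+:4] = (word>>9) & 0xf = 10  ←
ver [13+:3] = (word>>13) & 0x7 = 4

10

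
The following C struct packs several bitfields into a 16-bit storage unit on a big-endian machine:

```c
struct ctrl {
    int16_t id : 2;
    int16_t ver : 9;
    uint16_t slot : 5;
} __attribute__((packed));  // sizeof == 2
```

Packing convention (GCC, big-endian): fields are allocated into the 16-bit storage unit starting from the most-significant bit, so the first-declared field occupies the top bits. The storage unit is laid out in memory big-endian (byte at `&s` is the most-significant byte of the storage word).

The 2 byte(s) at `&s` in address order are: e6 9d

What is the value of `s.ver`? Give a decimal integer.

-204

[0]=0xe6 [1]=0x9d (big-endian) → word 0xe69d
id [14+:2] = (word>>14) & 0x3 = 3
ver [5+:9] = (word>>5) & 0x1ff = 308  ←
slot [0+:5] = (word>>0) & 0x1f = 29
ver signed 9b, MSB=1: 308 - 512 = -204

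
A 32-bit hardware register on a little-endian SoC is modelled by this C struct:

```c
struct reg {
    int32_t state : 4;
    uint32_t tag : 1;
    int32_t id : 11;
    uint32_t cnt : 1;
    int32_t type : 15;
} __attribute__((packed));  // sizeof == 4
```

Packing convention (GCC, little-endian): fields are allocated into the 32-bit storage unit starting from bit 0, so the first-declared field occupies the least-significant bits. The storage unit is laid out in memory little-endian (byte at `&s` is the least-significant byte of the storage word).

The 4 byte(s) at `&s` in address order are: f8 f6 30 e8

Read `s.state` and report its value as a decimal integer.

[0]=0xf8 [1]=0xf6 [2]=0x30 [3]=0xe8 (little-endian) → word 0xe830f6f8
state [0+:4] = (word>>0) & 0xf = 8  ←
tag [4+:1] = (word>>4) & 0x1 = 1
id [5+:11] = (word>>5) & 0x7ff = 1975
cnt [16+:1] = (word>>16) & 0x1 = 0
type [17+:15] = (word>>17) & 0x7fff = 29720
state signed 4b, MSB=1: 8 - 16 = -8

-8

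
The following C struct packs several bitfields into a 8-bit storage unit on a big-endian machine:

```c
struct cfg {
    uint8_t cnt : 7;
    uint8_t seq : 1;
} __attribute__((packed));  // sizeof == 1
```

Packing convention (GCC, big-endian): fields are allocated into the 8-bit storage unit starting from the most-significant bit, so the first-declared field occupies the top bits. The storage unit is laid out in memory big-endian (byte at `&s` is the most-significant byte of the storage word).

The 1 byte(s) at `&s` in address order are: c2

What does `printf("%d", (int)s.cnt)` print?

[0]=0xc2 (big-endian) → word 0xc2
cnt [1+:7] = (word>>1) & 0x7f = 97  ←
seq [0+:1] = (word>>0) & 0x1 = 0

97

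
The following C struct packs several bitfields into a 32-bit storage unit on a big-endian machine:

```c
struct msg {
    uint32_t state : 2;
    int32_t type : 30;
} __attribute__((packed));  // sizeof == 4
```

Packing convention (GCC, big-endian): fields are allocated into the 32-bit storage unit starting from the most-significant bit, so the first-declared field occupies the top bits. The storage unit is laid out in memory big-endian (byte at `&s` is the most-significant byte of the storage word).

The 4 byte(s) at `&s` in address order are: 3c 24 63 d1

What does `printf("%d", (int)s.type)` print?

[0]=0x3c [1]=0x24 [2]=0x63 [3]=0xd1 (big-endian) → word 0x3c2463d1
state:2 @ bit 30 → (0x3c2463d1>>30)&0x3 = 0x0
type:30 @ bit 0 → (0x3c2463d1>>0)&0x3fffffff = 0x3c2463d1  ←
type signed 30b, MSB=1: 1009017809 - 1073741824 = -64724015

-64724015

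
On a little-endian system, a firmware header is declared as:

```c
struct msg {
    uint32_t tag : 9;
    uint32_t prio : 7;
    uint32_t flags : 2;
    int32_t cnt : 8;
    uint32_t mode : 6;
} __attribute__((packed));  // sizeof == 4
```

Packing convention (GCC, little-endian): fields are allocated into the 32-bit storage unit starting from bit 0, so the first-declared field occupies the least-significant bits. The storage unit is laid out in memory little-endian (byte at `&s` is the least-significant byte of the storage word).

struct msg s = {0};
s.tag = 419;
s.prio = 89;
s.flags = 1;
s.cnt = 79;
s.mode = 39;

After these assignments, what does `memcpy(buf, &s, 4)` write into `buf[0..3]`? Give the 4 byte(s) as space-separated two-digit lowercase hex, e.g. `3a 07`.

a3 b3 3d 9d

[0+:9] tag=419 & 0x1ff = 0x1a3; word=0x000001a3
[9+:7] prio=89 & 0x7f = 0x59; word=0x0000b3a3
[16+:2] flags=1 & 0x3 = 0x1; word=0x0001b3a3
[18+:8] cnt=79 & 0xff = 0x4f; word=0x013db3a3
[26+:6] mode=39 & 0x3f = 0x27; word=0x9d3db3a3
word = 0x9d3db3a3 → little-endian bytes:
  [0]=0xa3  [1]=0xb3  [2]=0x3d  [3]=0x9d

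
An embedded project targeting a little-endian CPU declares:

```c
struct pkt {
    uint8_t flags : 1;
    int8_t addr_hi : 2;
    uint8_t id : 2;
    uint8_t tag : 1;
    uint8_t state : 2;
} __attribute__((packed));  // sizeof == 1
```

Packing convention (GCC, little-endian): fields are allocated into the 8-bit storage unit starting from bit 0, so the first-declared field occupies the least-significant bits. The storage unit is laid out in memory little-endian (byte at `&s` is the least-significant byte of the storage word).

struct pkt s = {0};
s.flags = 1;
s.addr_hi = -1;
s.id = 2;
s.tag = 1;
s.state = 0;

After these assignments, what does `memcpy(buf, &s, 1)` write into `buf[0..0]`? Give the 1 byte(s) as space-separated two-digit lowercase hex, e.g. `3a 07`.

37

[0+:1] flags=1 & 0x1 = 0x1; word=0x01
[1+:2] addr_hi=-1 & 0x3 = 0x3; word=0x07
[3+:2] id=2 & 0x3 = 0x2; word=0x17
[5+:1] tag=1 & 0x1 = 0x1; word=0x37
[6+:2] state=0 & 0x3 = 0x0; word=0x37
word = 0x37 → little-endian bytes:
  [0]=0x37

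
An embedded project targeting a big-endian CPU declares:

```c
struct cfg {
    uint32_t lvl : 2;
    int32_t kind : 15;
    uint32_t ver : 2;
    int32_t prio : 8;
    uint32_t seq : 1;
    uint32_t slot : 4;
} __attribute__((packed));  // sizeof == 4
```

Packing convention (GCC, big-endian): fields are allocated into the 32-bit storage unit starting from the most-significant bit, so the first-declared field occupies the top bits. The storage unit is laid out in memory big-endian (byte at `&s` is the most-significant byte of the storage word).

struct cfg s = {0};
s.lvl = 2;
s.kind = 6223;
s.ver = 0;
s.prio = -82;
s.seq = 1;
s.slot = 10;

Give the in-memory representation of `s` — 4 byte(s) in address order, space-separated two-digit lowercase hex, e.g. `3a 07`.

lvl:2 = 2 → 0x2 << 30 → word 0x80000000
kind:15 = 6223 → 0x184f << 15 → word 0x8c278000
ver:2 = 0 → 0x0 << 13 → word 0x8c278000
prio:8 = -82 → 0xae << 5 → word 0x8c2795c0
seq:1 = 1 → 0x1 << 4 → word 0x8c2795d0
slot:4 = 10 → 0xa << 0 → word 0x8c2795da
word = 0x8c2795da → big-endian bytes:
  [0]=0x8c  [1]=0x27  [2]=0x95  [3]=0xda

8c 27 95 da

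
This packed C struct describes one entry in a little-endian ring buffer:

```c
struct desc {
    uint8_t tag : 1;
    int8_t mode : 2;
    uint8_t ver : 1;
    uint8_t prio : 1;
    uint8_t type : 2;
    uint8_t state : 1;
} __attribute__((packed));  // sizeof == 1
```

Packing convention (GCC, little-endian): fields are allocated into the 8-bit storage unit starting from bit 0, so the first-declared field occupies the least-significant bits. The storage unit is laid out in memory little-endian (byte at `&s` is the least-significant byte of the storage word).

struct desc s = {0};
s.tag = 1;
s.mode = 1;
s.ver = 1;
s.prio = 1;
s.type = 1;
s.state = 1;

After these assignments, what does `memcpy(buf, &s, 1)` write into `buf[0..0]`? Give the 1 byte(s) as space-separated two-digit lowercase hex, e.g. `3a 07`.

bb

tag (1b) val=1 bits=0x1 at bit 0: 0x01
mode (2b) val=1 bits=0x1 at bit 1: 0x03
ver (1b) val=1 bits=0x1 at bit 3: 0x0b
prio (1b) val=1 bits=0x1 at bit 4: 0x1b
type (2b) val=1 bits=0x1 at bit 5: 0x3b
state (1b) val=1 bits=0x1 at bit 7: 0xbb
word = 0xbb → little-endian bytes:
  [0]=0xbb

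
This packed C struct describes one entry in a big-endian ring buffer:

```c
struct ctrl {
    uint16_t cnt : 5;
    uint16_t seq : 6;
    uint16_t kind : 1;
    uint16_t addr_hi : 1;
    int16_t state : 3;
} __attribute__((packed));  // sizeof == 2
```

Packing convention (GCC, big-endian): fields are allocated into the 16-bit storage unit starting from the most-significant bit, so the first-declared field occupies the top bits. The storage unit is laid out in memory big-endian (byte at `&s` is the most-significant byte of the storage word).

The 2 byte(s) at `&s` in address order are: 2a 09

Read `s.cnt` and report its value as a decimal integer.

5

[0]=0x2a [1]=0x09 (big-endian) → word 0x2a09
cnt:5 @ bit 11 → (0x2a09>>11)&0x1f = 0x5  ←
seq:6 @ bit 5 → (0x2a09>>5)&0x3f = 0x10
kind:1 @ bit 4 → (0x2a09>>4)&0x1 = 0x0
addr_hi:1 @ bit 3 → (0x2a09>>3)&0x1 = 0x1
state:3 @ bit 0 → (0x2a09>>0)&0x7 = 0x1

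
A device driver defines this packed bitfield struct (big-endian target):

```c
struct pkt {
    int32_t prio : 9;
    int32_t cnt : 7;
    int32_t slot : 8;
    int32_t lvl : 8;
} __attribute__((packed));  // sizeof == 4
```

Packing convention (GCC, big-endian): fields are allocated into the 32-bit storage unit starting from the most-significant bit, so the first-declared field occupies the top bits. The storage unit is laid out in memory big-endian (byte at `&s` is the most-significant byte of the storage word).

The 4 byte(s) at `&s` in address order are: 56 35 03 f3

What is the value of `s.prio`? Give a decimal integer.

[0]=0x56 [1]=0x35 [2]=0x03 [3]=0xf3 (big-endian) → word 0x563503f3
prio:9 @ bit 23 → (0x563503f3>>23)&0x1ff = 0xac  ←
cnt:7 @ bit 16 → (0x563503f3>>16)&0x7f = 0x35
slot:8 @ bit 8 → (0x563503f3>>8)&0xff = 0x3
lvl:8 @ bit 0 → (0x563503f3>>0)&0xff = 0xf3
prio signed 9b, MSB=0: value = 172

172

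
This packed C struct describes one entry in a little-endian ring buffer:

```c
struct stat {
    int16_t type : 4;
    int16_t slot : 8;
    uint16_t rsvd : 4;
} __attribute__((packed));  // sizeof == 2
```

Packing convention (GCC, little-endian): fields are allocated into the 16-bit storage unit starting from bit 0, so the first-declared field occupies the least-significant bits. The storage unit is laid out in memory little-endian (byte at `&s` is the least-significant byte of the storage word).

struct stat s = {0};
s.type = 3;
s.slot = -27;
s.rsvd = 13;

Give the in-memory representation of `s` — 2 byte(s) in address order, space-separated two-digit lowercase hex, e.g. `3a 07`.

53 de

type:4 = 3 → 0x3 << 0 → word 0x0003
slot:8 = -27 → 0xe5 << 4 → word 0x0e53
rsvd:4 = 13 → 0xd << 12 → word 0xde53
word = 0xde53 → little-endian bytes:
  [0]=0x53  [1]=0xde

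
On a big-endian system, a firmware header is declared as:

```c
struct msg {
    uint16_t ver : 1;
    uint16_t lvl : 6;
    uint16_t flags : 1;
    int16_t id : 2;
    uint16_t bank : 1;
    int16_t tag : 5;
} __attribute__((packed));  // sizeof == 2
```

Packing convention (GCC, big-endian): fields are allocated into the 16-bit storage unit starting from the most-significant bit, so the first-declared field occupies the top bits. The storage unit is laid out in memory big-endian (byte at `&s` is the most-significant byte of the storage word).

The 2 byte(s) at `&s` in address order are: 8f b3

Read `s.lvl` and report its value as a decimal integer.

7

[0]=0x8f [1]=0xb3 (big-endian) → word 0x8fb3
ver [15+:1] = (word>>15) & 0x1 = 1
lvl [9+:6] = (word>>9) & 0x3f = 7  ←
flags [8+:1] = (word>>8) & 0x1 = 1
id [6+:2] = (word>>6) & 0x3 = 2
bank [5+:1] = (word>>5) & 0x1 = 1
tag [0+:5] = (word>>0) & 0x1f = 19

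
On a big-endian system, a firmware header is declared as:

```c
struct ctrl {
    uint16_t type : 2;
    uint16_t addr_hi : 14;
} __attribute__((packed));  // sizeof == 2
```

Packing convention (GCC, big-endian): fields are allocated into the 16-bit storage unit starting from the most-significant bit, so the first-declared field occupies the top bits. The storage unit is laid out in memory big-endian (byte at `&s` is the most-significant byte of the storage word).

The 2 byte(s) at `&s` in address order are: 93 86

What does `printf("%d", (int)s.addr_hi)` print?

[0]=0x93 [1]=0x86 (big-endian) → word 0x9386
type [14+:2] = (word>>14) & 0x3 = 2
addr_hi [0+:14] = (word>>0) & 0x3fff = 4998  ←

4998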